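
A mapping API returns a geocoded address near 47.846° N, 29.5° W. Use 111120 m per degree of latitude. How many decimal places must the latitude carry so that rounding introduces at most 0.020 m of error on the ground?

One degree of latitude covers 111120 m.
With N decimal places the half-ulp bound is 0.5·10⁻ᴺ°, or 0.5·10⁻ᴺ × 111120 m on the ground.
Setting 55560 × 10⁻ᴺ ≤ 0.020 gives 10ᴺ ≥ 2.778e+06, i.e. N ≥ 6.44.
N = 6 would give 0.0556 m (too coarse); N = 7 gives 0.00556 m ≤ 0.020 m.

7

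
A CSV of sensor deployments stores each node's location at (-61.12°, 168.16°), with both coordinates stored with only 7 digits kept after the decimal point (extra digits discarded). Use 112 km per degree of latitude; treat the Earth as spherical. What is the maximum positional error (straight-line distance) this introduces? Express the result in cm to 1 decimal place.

1.2 cm

Truncating at 7 decimal places can drop up to a full unit in the last place, so each coordinate may be off by as much as 1e-07°.
N–S: 1e-07° × 112000 m/° = 0.0112 m.
E–W at 61.12°: 1e-07° × 112000 × cos 61.12° = 1e-07 × 112000 × 0.4830 ≈ 0.00540934 m.
Combining orthogonally: (0.0112² + 0.00540934²)^½ ≈ 0.0124379 m.
That is 0.0124379 m = 1.2438 cm.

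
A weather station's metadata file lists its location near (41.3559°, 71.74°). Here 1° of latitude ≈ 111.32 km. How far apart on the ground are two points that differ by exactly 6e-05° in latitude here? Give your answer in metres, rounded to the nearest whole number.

7 metres

6e-05° × 111320 m/° = 6.6792 m.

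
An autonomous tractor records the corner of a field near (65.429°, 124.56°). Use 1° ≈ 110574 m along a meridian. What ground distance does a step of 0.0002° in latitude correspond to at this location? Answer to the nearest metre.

Along a meridian 0.0002° is 0.0002 × 110574 = 22.1148 m.

22 metres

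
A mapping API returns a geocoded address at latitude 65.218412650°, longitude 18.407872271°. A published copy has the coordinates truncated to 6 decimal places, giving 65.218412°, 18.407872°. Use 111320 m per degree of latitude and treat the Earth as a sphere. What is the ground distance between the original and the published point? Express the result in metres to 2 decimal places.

0.07 metres

The latitude changed by +0.000000650° and the longitude by +0.000000271°.
North–south shift: 0.000000650 × 111320 = 0.072358 m.
East–west at this latitude: 0.000000271° × 111320 × cos 65.2184° ≈ 0.000000271 × 46660.9 = 0.0126451 m.
Combined displacement = (0.072358² + 0.0126451²)^½ ≈ 0.0734546 m.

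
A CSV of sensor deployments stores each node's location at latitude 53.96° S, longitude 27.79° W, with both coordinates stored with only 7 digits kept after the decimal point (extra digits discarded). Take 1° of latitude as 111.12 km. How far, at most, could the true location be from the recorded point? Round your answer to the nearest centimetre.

1 centimetres

Truncating at 7 decimal places can drop up to a full unit in the last place, so each coordinate may be off by as much as 1e-07°.
North–south component: 1e-07° × 111120 = 0.011112 m.
East–west component at 53.96°: 1e-07° × 111120 × cos 53.96° ≈ 1e-07 × 65377.4 ≈ 0.00653774 m.
Worst case both components are at the extreme and orthogonal: √(0.011112² + 0.00653774²) ≈ 0.0128926 m.
That is 0.0128926 m = 1.2893 cm.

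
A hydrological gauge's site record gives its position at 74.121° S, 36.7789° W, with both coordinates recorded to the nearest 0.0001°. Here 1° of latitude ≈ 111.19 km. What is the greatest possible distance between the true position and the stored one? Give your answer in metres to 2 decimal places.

Rounding to 4 decimal places leaves each coordinate within ±5e-05° of the true value.
Latitude error → 5e-05 × 111190 = 5.5595 m along the meridian.
E–W at 74.121°: 5e-05° × 111190 × cos 74.121° = 5e-05 × 111190 × 0.2736 ≈ 1.52112 m.
Combining orthogonally: (5.5595² + 1.52112²)^½ ≈ 5.76384 m.

5.76 metres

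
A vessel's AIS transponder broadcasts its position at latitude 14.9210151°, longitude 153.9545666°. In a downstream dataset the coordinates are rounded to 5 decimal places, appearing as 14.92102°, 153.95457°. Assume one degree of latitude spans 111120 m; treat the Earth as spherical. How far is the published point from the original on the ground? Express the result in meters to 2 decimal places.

Δlat = 14.9210151 − 14.92102 = -0.0000049°; Δlon = 153.9545666 − 153.95457 = -0.0000034°.
N–S: -0.0000049° × 111120 m/° = -0.544488 m.
East–west at this latitude: -0.0000034° × 111120 × cos 14.921° ≈ -0.0000034 × 107373 = -0.365069 m.
Distance: √(0.544488² + 0.365069²) ≈ 0.655547 m.

0.66 meters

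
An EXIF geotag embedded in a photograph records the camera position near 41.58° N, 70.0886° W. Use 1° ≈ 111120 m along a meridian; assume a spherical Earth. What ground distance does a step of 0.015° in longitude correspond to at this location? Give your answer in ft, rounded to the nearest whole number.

4091 ft

0.015° of longitude at 41.58° is 0.015 × 111120 × cos 41.58° ≈ 0.015 × 83121.1 = 1246.82 m.
Converting: 1246.82 m × 3.2808 ft/m ≈ 4090.6 ft.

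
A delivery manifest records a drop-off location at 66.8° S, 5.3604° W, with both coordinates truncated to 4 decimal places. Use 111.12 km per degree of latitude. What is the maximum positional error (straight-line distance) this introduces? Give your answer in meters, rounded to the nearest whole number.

Truncating at 4 decimal places can drop up to a full unit in the last place, so each coordinate may be off by as much as 0.0001°.
Latitude error → 0.0001 × 111120 = 11.112 m along the meridian.
Longitude error → 0.0001 × 111120 × cos 66.8° = 0.0001 × 111120 × 0.3939 ≈ 4.37748 m.
The two errors are perpendicular, so the maximum displacement is √(11.112² + 4.37748²) ≈ 11.9432 m.

12 meters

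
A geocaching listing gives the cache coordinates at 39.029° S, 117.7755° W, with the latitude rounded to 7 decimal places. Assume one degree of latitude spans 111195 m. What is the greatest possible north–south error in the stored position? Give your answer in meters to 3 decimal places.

0.006 meters

Rounding to 7 decimal places leaves the latitude within ±5e-08° of the true value.
North–south distance: 5e-08° × 111195 m/° = 0.00555975 m.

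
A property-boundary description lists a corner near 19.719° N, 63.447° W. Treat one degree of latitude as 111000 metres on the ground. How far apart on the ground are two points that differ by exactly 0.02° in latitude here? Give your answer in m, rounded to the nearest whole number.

2220 m

0.02° × 111000 m/° = 2220 m.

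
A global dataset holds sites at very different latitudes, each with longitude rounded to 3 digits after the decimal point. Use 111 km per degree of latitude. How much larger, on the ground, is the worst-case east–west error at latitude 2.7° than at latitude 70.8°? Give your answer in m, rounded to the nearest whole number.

Rounding to 3 decimal places leaves the longitude within ±0.0005° of the true value.
At 2.7°: 0.0005° × 111000 × cos 2.7° = 0.0005 × 111000 × 0.9989 ≈ 55.438 m.
At 70.8°: 0.0005° × 111000 × cos 70.8° = 0.0005 × 111000 × 0.3289 ≈ 18.252 m.
Difference: 55.438 − 18.252 = 37.186 m.

37 m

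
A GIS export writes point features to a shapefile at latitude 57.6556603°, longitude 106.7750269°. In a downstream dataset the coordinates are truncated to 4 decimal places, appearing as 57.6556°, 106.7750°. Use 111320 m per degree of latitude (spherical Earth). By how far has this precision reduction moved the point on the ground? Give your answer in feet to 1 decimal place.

22.6 feet

The latitude changed by +0.0000603° and the longitude by +0.0000269°.
N–S: 0.0000603° × 111320 m/° = 6.7126 m.
East–west at this latitude: 0.0000269° × 111320 × cos 57.6556° ≈ 0.0000269 × 59557 = 1.60208 m.
Distance: √(6.7126² + 1.60208²) ≈ 6.90113 m.
In feet: 6.90113 m ÷ 0.3048 ≈ 22.642 ft.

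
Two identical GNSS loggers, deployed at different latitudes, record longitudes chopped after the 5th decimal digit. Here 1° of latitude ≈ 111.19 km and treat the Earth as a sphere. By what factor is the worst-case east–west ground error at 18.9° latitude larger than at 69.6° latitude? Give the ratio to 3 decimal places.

Truncating at 5 decimal places can drop up to a full unit in the last place, so the longitude may be off by as much as 1e-05°.
At 18.9°: 1e-05° × 111190 × cos 18.9° = 1e-05 × 111190 × 0.9461 ≈ 1.052 m.
At 69.6°: 1e-05° × 111190 × cos 69.6° = 1e-05 × 111190 × 0.3486 ≈ 0.38758 m.
Ratio: 1.052 / 0.38758 = cos 18.9° / cos 69.6° ≈ 2.7142.

2.714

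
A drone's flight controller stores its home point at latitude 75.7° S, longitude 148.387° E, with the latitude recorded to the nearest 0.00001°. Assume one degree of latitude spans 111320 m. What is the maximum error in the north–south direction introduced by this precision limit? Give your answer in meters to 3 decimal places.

Rounding to 5 decimal places leaves the latitude within ±5e-06° of the true value.
So the N–S error is at most 5e-06 × 111320 = 0.5566 m.

0.557 meters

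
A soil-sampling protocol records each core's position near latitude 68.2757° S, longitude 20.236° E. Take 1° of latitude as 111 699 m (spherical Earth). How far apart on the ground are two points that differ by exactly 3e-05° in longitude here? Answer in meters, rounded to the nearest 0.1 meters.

1.2 meters

One degree of longitude here spans 111699 × cos 68.2757° = 111699 × 0.3701 ≈ 41344.4 m; 3e-05° of that is 1.24033 m.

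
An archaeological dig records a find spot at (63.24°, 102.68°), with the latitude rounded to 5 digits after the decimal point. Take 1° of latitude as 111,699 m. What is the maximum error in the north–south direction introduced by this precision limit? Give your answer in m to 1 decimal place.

0.6 m

Rounding to 5 decimal places leaves the latitude within ±5e-06° of the true value.
So the N–S error is at most 5e-06 × 111699 = 0.558495 m.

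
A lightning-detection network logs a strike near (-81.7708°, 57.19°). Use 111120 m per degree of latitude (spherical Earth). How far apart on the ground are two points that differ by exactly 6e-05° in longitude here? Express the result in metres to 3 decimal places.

0.954 metres

One degree of longitude here spans 111120 × cos 81.7708° = 111120 × 0.1431 ≈ 15905 m; 6e-05° of that is 0.954299 m.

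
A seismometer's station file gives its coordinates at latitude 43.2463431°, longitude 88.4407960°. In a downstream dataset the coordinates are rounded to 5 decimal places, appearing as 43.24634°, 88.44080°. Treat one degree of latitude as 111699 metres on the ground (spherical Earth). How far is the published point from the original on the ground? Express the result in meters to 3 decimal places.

Δlat = 43.2463431 − 43.24634 = +0.0000031°; Δlon = 88.4407960 − 88.44080 = -0.0000040°.
North–south shift: 0.0000031 × 111699 = 0.346267 m.
East–west at this latitude: -0.0000040° × 111699 × cos 43.2463° ≈ -0.0000040 × 81363.2 = -0.325453 m.
Combined displacement = (0.346267² + 0.325453²)^½ ≈ 0.475206 m.

0.475 meters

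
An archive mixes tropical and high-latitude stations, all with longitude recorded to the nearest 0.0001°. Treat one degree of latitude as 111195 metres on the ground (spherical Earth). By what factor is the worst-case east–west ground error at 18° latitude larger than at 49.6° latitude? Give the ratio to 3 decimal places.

Rounding to 4 decimal places leaves the longitude within ±5e-05° of the true value.
At 18°: 5e-05° × 111195 × cos 18° = 5e-05 × 111195 × 0.9511 ≈ 5.2876 m.
Error at 49.6° = 5e-05° × 111195 × cos 49.6° ≈ 5.5598 × 0.6481 = 3.6034 m.
Ratio: 5.2876 / 3.6034 = cos 18° / cos 49.6° ≈ 1.4674.

1.467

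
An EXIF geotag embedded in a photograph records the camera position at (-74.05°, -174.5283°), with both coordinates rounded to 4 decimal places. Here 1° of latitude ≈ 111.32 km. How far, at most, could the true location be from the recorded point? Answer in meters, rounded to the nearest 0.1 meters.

5.8 meters

Rounding to 4 decimal places leaves each coordinate within ±5e-05° of the true value.
Latitude error → 5e-05 × 111320 = 5.566 m along the meridian.
Longitude error → 5e-05 × 111320 × cos 74.05° = 5e-05 × 111320 × 0.2748 ≈ 1.52953 m.
The two errors are perpendicular, so the maximum displacement is √(5.566² + 1.52953²) ≈ 5.77233 m.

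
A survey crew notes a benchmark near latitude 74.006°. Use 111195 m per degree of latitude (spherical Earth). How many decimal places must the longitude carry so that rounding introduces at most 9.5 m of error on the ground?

At 74.006° one degree of longitude covers 111195 × cos 74.006° ≈ 111195 × 0.2755 ≈ 30638.3 m.
With N decimal places the half-ulp bound is 0.5·10⁻ᴺ°, or 0.5·10⁻ᴺ × 30638.3 m on the ground.
Setting 15319.2 × 10⁻ᴺ ≤ 9.5 gives 10ᴺ ≥ 1613, i.e. N ≥ 3.21.
At 3 places the error can reach 15.3 m, but 4 places keeps it to 1.53 m.

4 decimal places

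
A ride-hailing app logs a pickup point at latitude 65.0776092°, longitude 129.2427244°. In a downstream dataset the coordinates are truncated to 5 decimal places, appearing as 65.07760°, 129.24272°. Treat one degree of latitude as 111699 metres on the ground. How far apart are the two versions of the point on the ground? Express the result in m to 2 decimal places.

Δlat = 65.0776092 − 65.07760 = +0.0000092°; Δlon = 129.2427244 − 129.24272 = +0.0000044°.
N–S: 0.0000092° × 111699 m/° = 1.02763 m.
E–W at 65.0776°: 0.0000044° × 111699 × cos 65.0776° = 0.0000044 × 111699 × 0.4214 ≈ 0.207103 m.
Hypotenuse of the two orthogonal shifts: √(1.02763² + 0.207103²) = 1.04829 m.

1.05 m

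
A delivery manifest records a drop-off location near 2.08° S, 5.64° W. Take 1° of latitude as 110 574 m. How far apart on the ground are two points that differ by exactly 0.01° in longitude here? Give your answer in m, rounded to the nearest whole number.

At 2.08° a degree of longitude is 110574 × cos 2.08° ≈ 110501 m, so 0.01° corresponds to 1105.01 m.

1105 m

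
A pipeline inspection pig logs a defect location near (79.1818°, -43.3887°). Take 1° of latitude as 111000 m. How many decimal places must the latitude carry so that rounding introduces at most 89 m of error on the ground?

One degree of latitude covers 111000 m.
N decimal places → at most half a unit in the last place, 0.5 × 10⁻ᴺ° = 111000/2 × 10⁻ᴺ m.
Need 0.5 × 111000 × 10⁻ᴺ ≤ 89 → 10⁻ᴺ ≤ 1.604e-03, so N ≥ 2.79.
So 3 decimal places suffice (55.5 m); 2 would allow up to 555 m.

3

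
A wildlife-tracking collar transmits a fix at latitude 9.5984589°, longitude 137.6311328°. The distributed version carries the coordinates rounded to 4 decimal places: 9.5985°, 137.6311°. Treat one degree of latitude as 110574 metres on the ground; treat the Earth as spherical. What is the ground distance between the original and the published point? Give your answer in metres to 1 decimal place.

The latitude changed by -0.0000411° and the longitude by +0.0000328°.
N–S: -0.0000411° × 110574 m/° = -4.54459 m.
East–west at this latitude: 0.0000328° × 110574 × cos 9.5985° ≈ 0.0000328 × 109026 = 3.57605 m.
Hypotenuse of the two orthogonal shifts: √(4.54459² + 3.57605²) = 5.78286 m.

5.8 metres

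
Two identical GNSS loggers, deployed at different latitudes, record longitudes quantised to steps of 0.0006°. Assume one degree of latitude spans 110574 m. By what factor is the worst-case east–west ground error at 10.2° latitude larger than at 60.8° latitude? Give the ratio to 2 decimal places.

2.02

With a 0.0006° grid the true value lies within half a step, ±0.0006°/2 = ±0.0003°, of the stored one.
Error at 10.2° = 0.0003° × 110574 × cos 10.2° ≈ 33.172 × 0.9842 = 32.648 m.
Error at 60.8° = 0.0003° × 110574 × cos 60.8° ≈ 33.172 × 0.4879 = 16.183 m.
The ratio reduces to cos 10.2° / cos 60.8° = 0.9842/0.4879 ≈ 2.0174.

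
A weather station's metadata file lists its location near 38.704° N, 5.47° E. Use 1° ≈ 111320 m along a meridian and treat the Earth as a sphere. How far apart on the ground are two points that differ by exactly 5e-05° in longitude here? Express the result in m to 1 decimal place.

4.3 m

At 38.704° a degree of longitude is 111320 × cos 38.704° ≈ 86872.7 m, so 5e-05° corresponds to 4.34363 m.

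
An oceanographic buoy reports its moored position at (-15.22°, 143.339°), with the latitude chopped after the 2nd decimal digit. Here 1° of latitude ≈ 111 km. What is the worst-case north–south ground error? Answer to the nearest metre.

1110 metres

Truncating at 2 decimal places can drop up to a full unit in the last place, so the latitude may be off by as much as 0.01°.
Along the meridian that is 0.01° × 111000 m/° = 1110 m.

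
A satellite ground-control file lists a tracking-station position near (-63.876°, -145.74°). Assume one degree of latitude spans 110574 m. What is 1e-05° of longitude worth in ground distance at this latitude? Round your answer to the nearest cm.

At 63.876° a degree of longitude is 110574 × cos 63.876° ≈ 48687.4 m, so 1e-05° corresponds to 0.486874 m.
That is 0.486874 m = 48.687 cm.

49 cm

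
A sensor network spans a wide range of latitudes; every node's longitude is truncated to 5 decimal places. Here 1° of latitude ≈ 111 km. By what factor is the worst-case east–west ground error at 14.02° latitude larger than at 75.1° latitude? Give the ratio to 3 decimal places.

Truncating at 5 decimal places can drop up to a full unit in the last place, so the longitude may be off by as much as 1e-05°.
Error at 14.02° = 1e-05° × 111000 × cos 14.02° ≈ 1.11 × 0.9702 = 1.0769 m.
Error at 75.1° = 1e-05° × 111000 × cos 75.1° ≈ 1.11 × 0.2571 = 0.28542 m.
Ratio: 1.0769 / 0.28542 = cos 14.02° / cos 75.1° ≈ 3.7732.

3.773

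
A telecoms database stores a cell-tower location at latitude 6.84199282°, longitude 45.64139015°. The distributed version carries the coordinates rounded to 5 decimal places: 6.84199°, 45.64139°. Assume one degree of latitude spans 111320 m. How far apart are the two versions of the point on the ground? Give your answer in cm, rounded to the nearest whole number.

The latitude changed by +0.00000282° and the longitude by +0.00000015°.
North–south shift: 0.00000282 × 111320 = 0.313922 m.
E–W at 6.84199°: 0.00000015° × 111320 × cos 6.84199° = 0.00000015 × 111320 × 0.9929 ≈ 0.0165791 m.
Hypotenuse of the two orthogonal shifts: √(0.313922² + 0.0165791²) = 0.31436 m.
That is 0.31436 m = 31.436 cm.

31 cm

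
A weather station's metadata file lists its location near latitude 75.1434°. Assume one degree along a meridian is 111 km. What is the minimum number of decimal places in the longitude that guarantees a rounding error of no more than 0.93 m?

5 decimal places

At 75.1434° one degree of longitude covers 111000 × cos 75.1434° ≈ 111000 × 0.2564 ≈ 28460.5 m.
Rounding to N decimal places gives at most 0.5 × 10⁻ᴺ degrees of error, i.e. 0.5 × 10⁻ᴺ × 28460.5 m.
Setting 14230.2 × 10⁻ᴺ ≤ 0.93 gives 10ᴺ ≥ 1.53e+04, i.e. N ≥ 4.18.
So 5 decimal places suffice (0.142 m); 4 would allow up to 1.42 m.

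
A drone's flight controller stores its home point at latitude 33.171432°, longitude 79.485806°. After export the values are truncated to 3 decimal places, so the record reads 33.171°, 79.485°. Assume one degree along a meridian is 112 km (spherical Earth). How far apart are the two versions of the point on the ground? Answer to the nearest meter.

The latitude changed by +0.000432° and the longitude by +0.000806°.
North–south shift: 0.000432 × 112000 = 48.384 m.
East–west at this latitude: 0.000806° × 112000 × cos 33.171° ≈ 0.000806 × 93748.6 = 75.5614 m.
Combined displacement = (48.384² + 75.5614²)^½ ≈ 89.7248 m.

90 meters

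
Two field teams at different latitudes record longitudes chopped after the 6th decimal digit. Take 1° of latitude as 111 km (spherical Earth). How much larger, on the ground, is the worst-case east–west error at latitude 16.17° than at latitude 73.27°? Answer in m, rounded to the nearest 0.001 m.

Truncating at 6 decimal places can drop up to a full unit in the last place, so the longitude may be off by as much as 1e-06°.
At 16.17°: 1e-06° × 111000 × cos 16.17° = 1e-06 × 111000 × 0.9604 ≈ 0.10661 m.
At 73.27°: 1e-06° × 111000 × cos 73.27° = 1e-06 × 111000 × 0.2879 ≈ 0.031953 m.
Difference: 0.10661 − 0.031953 = 0.074656 m.

0.075 m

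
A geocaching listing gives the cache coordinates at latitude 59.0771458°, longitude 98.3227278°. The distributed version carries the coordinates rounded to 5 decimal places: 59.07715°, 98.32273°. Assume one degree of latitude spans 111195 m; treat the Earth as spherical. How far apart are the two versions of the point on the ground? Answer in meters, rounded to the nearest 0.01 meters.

0.48 meters

Δlat = 59.0771458 − 59.07715 = -0.0000042°; Δlon = 98.3227278 − 98.32273 = -0.0000022°.
N–S: -0.0000042° × 111195 m/° = -0.467019 m.
East–west at this latitude: -0.0000022° × 111195 × cos 59.0772° ≈ -0.0000022 × 57141.3 = -0.125711 m.
Combined displacement = (0.467019² + 0.125711²)^½ ≈ 0.483642 m.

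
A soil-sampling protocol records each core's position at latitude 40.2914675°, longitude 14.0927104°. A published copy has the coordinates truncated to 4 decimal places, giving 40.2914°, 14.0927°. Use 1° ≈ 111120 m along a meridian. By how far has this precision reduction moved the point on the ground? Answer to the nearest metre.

8 metres

The latitude changed by +0.0000675° and the longitude by +0.0000104°.
North–south shift: 0.0000675 × 111120 = 7.5006 m.
E–W at 40.2914°: 0.0000104° × 111120 × cos 40.2914° = 0.0000104 × 111120 × 0.7628 ≈ 0.881488 m.
Hypotenuse of the two orthogonal shifts: √(7.5006² + 0.881488²) = 7.55222 m.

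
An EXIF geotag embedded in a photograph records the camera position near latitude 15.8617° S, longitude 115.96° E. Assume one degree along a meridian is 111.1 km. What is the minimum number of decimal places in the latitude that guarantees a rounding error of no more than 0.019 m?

One degree of latitude covers 111100 m.
Rounding to N decimal places gives at most 0.5 × 10⁻ᴺ degrees of error, i.e. 0.5 × 10⁻ᴺ × 111100 m.
Setting 55550 × 10⁻ᴺ ≤ 0.019 gives 10ᴺ ≥ 2.924e+06, i.e. N ≥ 6.47.
N = 6 would give 0.0555 m (too coarse); N = 7 gives 0.00556 m ≤ 0.019 m.

7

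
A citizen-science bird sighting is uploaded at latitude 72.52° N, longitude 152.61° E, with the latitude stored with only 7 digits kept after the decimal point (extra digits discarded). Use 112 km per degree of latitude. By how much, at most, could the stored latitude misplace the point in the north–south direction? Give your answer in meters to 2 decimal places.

0.01 meters

Truncating at 7 decimal places can drop up to a full unit in the last place, so the latitude may be off by as much as 1e-07°.
North–south distance: 1e-07° × 112000 m/° = 0.0112 m.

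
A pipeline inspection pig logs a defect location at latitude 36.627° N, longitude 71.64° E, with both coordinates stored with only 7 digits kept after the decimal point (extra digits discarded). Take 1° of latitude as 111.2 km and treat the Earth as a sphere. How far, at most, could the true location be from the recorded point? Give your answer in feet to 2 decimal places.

0.05 feet

Truncating at 7 decimal places can drop up to a full unit in the last place, so each coordinate may be off by as much as 1e-07°.
Latitude error → 1e-07 × 111200 = 0.01112 m along the meridian.
E–W at 36.627°: 1e-07° × 111200 × cos 36.627° = 1e-07 × 111200 × 0.8025 ≈ 0.00892421 m.
The two errors are perpendicular, so the maximum displacement is √(0.01112² + 0.00892421²) ≈ 0.0142582 m.
Converting: 0.0142582 m × 3.2808 ft/m ≈ 0.046779 ft.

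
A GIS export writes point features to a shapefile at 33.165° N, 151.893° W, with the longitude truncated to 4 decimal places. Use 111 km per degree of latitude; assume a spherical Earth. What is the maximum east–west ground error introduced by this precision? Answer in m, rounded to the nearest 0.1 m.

Truncating at 4 decimal places can drop up to a full unit in the last place, so the longitude may be off by as much as 0.0001°.
One degree of longitude at 33.165° is 111000 × cos 33.165° ≈ 111000 × 0.8371 = 92917.9 m.
East–west error: 0.0001° × 92917.9 m/° ≈ 9.29179 m.

9.3 m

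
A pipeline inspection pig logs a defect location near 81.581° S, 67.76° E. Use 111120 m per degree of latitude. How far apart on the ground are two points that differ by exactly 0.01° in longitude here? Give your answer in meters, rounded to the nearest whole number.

At 81.581° a degree of longitude is 111120 × cos 81.581° ≈ 16269.2 m, so 0.01° corresponds to 162.692 m.

163 meters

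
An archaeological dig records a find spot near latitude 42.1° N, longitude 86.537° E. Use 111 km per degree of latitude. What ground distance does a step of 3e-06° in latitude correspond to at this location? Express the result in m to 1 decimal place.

0.3 m

3e-06° × 111000 m/° = 0.333 m.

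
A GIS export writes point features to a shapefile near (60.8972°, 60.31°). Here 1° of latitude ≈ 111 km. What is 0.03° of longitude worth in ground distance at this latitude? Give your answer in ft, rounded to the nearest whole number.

0.03° of longitude at 60.8972° is 0.03 × 111000 × cos 60.8972° ≈ 0.03 × 53988 = 1619.64 m.
In feet: 1619.64 m ÷ 0.3048 ≈ 5313.8 ft.

5314 ft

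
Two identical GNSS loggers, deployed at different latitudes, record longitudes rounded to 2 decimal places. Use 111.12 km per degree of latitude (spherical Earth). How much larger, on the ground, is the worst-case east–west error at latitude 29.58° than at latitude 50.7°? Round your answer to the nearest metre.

131 metres

Rounding to 2 decimal places leaves the longitude within ±0.005° of the true value.
Error at 29.58° = 0.005° × 111120 × cos 29.58° ≈ 555.6 × 0.8697 = 483.19 m.
Error at 50.7° = 0.005° × 111120 × cos 50.7° ≈ 555.6 × 0.6334 = 351.91 m.
So the lower-latitude error exceeds the higher by 483.19 − 351.91 = 131.28 m.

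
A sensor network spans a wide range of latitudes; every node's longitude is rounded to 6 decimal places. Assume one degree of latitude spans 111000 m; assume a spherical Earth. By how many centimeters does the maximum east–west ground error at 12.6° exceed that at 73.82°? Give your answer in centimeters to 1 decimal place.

Rounding to 6 decimal places leaves the longitude within ±5e-07° of the true value.
At 12.6°: 5e-07° × 111000 × cos 12.6° = 5e-07 × 111000 × 0.9759 ≈ 0.054163 m.
At 73.82°: 5e-07° × 111000 × cos 73.82° = 5e-07 × 111000 × 0.2787 ≈ 0.015465 m.
So the lower-latitude error exceeds the higher by 0.054163 − 0.015465 = 0.038698 m.
That is 0.038698 m = 3.8698 cm.

3.9 centimeters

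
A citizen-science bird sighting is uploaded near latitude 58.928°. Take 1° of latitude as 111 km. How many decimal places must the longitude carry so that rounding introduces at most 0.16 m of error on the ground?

6

At 58.928° one degree of longitude covers 111000 × cos 58.928° ≈ 111000 × 0.5161 ≈ 57288.7 m.
With N decimal places the half-ulp bound is 0.5·10⁻ᴺ°, or 0.5·10⁻ᴺ × 57288.7 m on the ground.
Need 0.5 × 57288.7 × 10⁻ᴺ ≤ 0.16 → 10⁻ᴺ ≤ 5.586e-06, so N ≥ 5.25.
At 5 places the error can reach 0.286 m, but 6 places keeps it to 0.0286 m.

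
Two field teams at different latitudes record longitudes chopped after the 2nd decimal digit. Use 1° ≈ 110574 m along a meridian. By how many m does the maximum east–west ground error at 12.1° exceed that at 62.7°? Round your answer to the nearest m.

574 m

Truncating at 2 decimal places can drop up to a full unit in the last place, so the longitude may be off by as much as 0.01°.
Error at 12.1° = 0.01° × 110574 × cos 12.1° ≈ 1105.7 × 0.9778 = 1081.2 m.
Error at 62.7° = 0.01° × 110574 × cos 62.7° ≈ 1105.7 × 0.4586 = 507.15 m.
So the lower-latitude error exceeds the higher by 1081.2 − 507.15 = 574.03 m.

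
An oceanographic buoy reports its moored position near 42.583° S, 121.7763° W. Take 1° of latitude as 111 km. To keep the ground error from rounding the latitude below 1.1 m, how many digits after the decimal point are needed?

5

One degree of latitude covers 111000 m.
With N decimal places the half-ulp bound is 0.5·10⁻ᴺ°, or 0.5·10⁻ᴺ × 111000 m on the ground.
Setting 55500 × 10⁻ᴺ ≤ 1.1 gives 10ᴺ ≥ 5.045e+04, i.e. N ≥ 4.70.
So 5 decimal places suffice (0.555 m); 4 would allow up to 5.55 m.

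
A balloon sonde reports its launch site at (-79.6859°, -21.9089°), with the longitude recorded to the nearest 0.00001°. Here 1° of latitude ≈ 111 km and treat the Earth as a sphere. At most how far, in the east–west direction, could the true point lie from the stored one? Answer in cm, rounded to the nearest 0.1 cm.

Rounding to 5 decimal places leaves the longitude within ±5e-06° of the true value.
At latitude 79.6859° a degree of longitude spans 111000 m × cos 79.6859° = 111000 × 0.1790 ≈ 19873.9 m.
So at most 5e-06° × 19873.9 ≈ 0.0993696 m east–west.
That is 0.0993696 m = 9.937 cm.

9.9 cm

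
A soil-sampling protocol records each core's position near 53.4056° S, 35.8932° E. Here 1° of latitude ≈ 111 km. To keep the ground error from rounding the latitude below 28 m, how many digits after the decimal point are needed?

4 decimal places

One degree of latitude covers 111000 m.
Rounding to N decimal places gives at most 0.5 × 10⁻ᴺ degrees of error, i.e. 0.5 × 10⁻ᴺ × 111000 m.
Setting 55500 × 10⁻ᴺ ≤ 28 gives 10ᴺ ≥ 1982, i.e. N ≥ 3.30.
At 3 places the error can reach 55.5 m, but 4 places keeps it to 5.55 m.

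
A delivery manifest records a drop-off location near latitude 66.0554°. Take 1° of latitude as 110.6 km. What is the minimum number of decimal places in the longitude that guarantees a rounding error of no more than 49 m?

3 decimal places

At 66.0554° one degree of longitude covers 110600 × cos 66.0554° ≈ 110600 × 0.4059 ≈ 44887.4 m.
With N decimal places the half-ulp bound is 0.5·10⁻ᴺ°, or 0.5·10⁻ᴺ × 44887.4 m on the ground.
Setting 22443.7 × 10⁻ᴺ ≤ 49 gives 10ᴺ ≥ 458, i.e. N ≥ 2.66.
N = 2 would give 224 m (too coarse); N = 3 gives 22.4 m ≤ 49 m.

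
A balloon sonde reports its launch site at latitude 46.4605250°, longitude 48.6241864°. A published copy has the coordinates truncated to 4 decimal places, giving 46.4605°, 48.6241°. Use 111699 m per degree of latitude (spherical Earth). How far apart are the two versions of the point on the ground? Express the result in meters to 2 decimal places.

The latitude changed by +0.0000250° and the longitude by +0.0000864°.
North–south shift: 0.0000250 × 111699 = 2.79247 m.
E–W at 46.4605°: 0.0000864° × 111699 × cos 46.4605° = 0.0000864 × 111699 × 0.6889 ≈ 6.64799 m.
Combined displacement = (2.79247² + 6.64799²)^½ ≈ 7.21067 m.

7.21 meters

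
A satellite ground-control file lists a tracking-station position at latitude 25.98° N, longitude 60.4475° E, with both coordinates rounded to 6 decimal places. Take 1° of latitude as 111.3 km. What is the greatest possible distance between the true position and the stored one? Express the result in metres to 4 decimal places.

Rounding to 6 decimal places leaves each coordinate within ±5e-07° of the true value.
Latitude error → 5e-07 × 111300 = 0.05565 m along the meridian.
Longitude error → 5e-07 × 111300 × cos 25.98° = 5e-07 × 111300 × 0.8989 ≈ 0.0500264 m.
Combining orthogonally: (0.05565² + 0.0500264²)^½ ≈ 0.0748302 m.

0.0748 metres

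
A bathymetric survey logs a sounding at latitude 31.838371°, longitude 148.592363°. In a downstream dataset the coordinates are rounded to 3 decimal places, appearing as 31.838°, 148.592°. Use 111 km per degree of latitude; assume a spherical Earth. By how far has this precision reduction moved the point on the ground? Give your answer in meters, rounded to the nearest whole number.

The latitude changed by +0.000371° and the longitude by +0.000363°.
North–south shift: 0.000371 × 111000 = 41.181 m.
East–west at this latitude: 0.000363° × 111000 × cos 31.838° ≈ 0.000363 × 94299.3 = 34.2306 m.
Hypotenuse of the two orthogonal shifts: √(41.181² + 34.2306²) = 53.5501 m.

54 meters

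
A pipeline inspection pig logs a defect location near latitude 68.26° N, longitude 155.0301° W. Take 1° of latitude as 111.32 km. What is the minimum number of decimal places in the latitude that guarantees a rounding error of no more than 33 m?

4

One degree of latitude covers 111320 m.
With N decimal places the half-ulp bound is 0.5·10⁻ᴺ°, or 0.5·10⁻ᴺ × 111320 m on the ground.
Need 0.5 × 111320 × 10⁻ᴺ ≤ 33 → 10⁻ᴺ ≤ 5.929e-04, so N ≥ 3.23.
N = 3 would give 55.7 m (too coarse); N = 4 gives 5.57 m ≤ 33 m.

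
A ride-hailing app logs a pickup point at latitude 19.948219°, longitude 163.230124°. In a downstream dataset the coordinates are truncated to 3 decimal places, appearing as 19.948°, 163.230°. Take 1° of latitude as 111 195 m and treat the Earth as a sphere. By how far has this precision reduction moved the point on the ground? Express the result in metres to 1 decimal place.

27.6 metres

Δlat = 19.948219 − 19.948 = +0.000219°; Δlon = 163.230124 − 163.230 = +0.000124°.
N–S: 0.000219° × 111195 m/° = 24.3517 m.
East–west at this latitude: 0.000124° × 111195 × cos 19.948° ≈ 0.000124 × 104524 = 12.9609 m.
Hypotenuse of the two orthogonal shifts: √(24.3517² + 12.9609²) = 27.5861 m.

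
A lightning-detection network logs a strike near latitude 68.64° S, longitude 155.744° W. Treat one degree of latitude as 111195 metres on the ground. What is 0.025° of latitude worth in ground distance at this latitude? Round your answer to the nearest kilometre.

Along a meridian 0.025° is 0.025 × 111195 = 2779.88 m.
That is 2779.88 m = 2.7799 km.

3 kilometres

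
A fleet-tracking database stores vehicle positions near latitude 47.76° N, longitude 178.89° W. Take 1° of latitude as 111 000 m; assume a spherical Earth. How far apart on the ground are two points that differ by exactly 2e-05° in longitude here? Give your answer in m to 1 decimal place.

1.5 m

At 47.76° a degree of longitude is 111000 × cos 47.76° ≈ 74618.4 m, so 2e-05° corresponds to 1.49237 m.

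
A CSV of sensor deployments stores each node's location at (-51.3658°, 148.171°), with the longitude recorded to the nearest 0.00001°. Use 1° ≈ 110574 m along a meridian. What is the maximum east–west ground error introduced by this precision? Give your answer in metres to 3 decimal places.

0.345 metres

Rounding to 5 decimal places leaves the longitude within ±5e-06° of the true value.
One degree of longitude at 51.3658° is 110574 × cos 51.3658° ≈ 110574 × 0.6243 = 69036.4 m.
Maximum E–W displacement: 5e-06 × 69036.4 = 0.345182 m.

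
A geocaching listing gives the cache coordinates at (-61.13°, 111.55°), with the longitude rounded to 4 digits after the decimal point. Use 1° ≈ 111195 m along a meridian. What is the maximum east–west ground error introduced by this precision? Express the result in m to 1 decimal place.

2.7 m

Rounding to 4 decimal places leaves the longitude within ±5e-05° of the true value.
Parallels shrink by cos φ, so at 61.13° a degree of longitude is 111195 × 0.4828 ≈ 53687.6 m.
Maximum E–W displacement: 5e-05 × 53687.6 = 2.68438 m.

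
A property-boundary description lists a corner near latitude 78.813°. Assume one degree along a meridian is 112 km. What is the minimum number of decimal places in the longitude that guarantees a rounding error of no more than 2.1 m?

At 78.813° one degree of longitude covers 112000 × cos 78.813° ≈ 112000 × 0.1940 ≈ 21729.3 m.
N decimal places → at most half a unit in the last place, 0.5 × 10⁻ᴺ° = 21729.3/2 × 10⁻ᴺ m.
Setting 10864.7 × 10⁻ᴺ ≤ 2.1 gives 10ᴺ ≥ 5174, i.e. N ≥ 3.71.
N = 3 would give 10.9 m (too coarse); N = 4 gives 1.09 m ≤ 2.1 m.

4 decimal places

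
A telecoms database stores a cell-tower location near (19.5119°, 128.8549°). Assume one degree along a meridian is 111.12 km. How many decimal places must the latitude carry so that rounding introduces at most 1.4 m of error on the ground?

One degree of latitude covers 111120 m.
N decimal places → at most half a unit in the last place, 0.5 × 10⁻ᴺ° = 111120/2 × 10⁻ᴺ m.
Setting 55560 × 10⁻ᴺ ≤ 1.4 gives 10ᴺ ≥ 3.969e+04, i.e. N ≥ 4.60.
So 5 decimal places suffice (0.556 m); 4 would allow up to 5.56 m.

5 decimal places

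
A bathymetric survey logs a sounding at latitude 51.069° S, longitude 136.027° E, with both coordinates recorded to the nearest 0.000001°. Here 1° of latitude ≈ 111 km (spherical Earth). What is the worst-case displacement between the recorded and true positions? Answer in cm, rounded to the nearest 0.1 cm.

Rounding to 6 decimal places leaves each coordinate within ±5e-07° of the true value.
North–south component: 5e-07° × 111000 = 0.0555 m.
East–west component at 51.069°: 5e-07° × 111000 × cos 51.069° ≈ 5e-07 × 69750.6 ≈ 0.0348753 m.
Worst case both components are at the extreme and orthogonal: √(0.0555² + 0.0348753²) ≈ 0.065548 m.
That is 0.065548 m = 6.5548 cm.

6.6 cm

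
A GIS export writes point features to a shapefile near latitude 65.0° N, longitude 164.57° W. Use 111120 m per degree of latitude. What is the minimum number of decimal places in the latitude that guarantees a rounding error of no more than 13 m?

One degree of latitude covers 111120 m.
N decimal places → at most half a unit in the last place, 0.5 × 10⁻ᴺ° = 111120/2 × 10⁻ᴺ m.
Need 0.5 × 111120 × 10⁻ᴺ ≤ 13 → 10⁻ᴺ ≤ 2.340e-04, so N ≥ 3.63.
N = 3 would give 55.6 m (too coarse); N = 4 gives 5.56 m ≤ 13 m.

4 decimal places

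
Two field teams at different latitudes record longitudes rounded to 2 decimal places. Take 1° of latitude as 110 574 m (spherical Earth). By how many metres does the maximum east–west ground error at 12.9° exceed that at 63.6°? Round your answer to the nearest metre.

Rounding to 2 decimal places leaves the longitude within ±0.005° of the true value.
At 12.9°: 0.005° × 110574 × cos 12.9° = 0.005 × 110574 × 0.9748 ≈ 538.92 m.
At 63.6°: 0.005° × 110574 × cos 63.6° = 0.005 × 110574 × 0.4446 ≈ 245.83 m.
So the lower-latitude error exceeds the higher by 538.92 − 245.83 = 293.09 m.

293 metres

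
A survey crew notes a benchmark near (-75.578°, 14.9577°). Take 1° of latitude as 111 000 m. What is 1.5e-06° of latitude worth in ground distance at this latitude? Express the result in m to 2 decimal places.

1.5e-06° × 111000 m/° = 0.1665 m.

0.17 m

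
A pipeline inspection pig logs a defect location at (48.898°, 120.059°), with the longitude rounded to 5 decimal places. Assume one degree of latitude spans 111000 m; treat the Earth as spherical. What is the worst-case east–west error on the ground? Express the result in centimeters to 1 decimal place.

36.5 centimeters

Rounding to 5 decimal places leaves the longitude within ±5e-06° of the true value.
At latitude 48.898° a degree of longitude spans 111000 m × cos 48.898° = 111000 × 0.6574 ≈ 72971.6 m.
So at most 5e-06° × 72971.6 ≈ 0.364858 m east–west.
That is 0.364858 m = 36.486 cm.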